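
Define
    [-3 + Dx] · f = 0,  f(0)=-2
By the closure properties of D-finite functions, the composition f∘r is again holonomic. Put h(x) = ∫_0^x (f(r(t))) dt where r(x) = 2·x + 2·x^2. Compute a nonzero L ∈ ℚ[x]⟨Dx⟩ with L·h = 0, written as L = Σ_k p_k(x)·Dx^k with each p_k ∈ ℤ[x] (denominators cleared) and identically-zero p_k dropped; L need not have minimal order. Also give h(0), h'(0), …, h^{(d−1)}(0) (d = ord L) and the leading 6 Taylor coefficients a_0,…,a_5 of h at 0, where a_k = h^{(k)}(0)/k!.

L = (-6 - 12·x)·Dx + Dx^2  (order 2).
h: a_k = 0, -2, -6, -16, -36, -72, …
ICs: h(0) = 0, h′(0) = -2.

f: a_k = -2, -6, -9, -9, -27/4, -81/20, …
Substitute x→r, Dx→(1/r')Dx; clear ⇒ L₀.
h=∫h₀ ⇒ L = L₀·Dx.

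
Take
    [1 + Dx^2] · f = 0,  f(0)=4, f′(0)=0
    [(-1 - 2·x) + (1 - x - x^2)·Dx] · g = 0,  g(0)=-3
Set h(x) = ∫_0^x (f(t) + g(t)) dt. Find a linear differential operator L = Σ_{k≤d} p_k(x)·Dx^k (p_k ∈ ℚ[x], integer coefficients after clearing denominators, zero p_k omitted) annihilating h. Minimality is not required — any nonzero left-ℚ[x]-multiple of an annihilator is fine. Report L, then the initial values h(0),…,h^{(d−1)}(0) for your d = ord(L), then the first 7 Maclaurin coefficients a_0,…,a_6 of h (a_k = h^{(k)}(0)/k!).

f: a_k = 4, 0, -2, 0, 1/6, 0, -1/180, …
g: a_k = -3, -3, -6, -9, -15, -24, -39, …
L₀ := lclm(L_f,L_g); ord L₀ ≤ 2+1.
Integrate: L := L₀·Dx.
L = (-19 - 48·x - 31·x^2 - 24·x^3 - 5·x^4 - 2·x^5)·Dx + (5 - x - 4·x^2 - 7·x^3 - 6·x^4 - 3·x^5 - x^6)·Dx^2 + (-19 - 48·x - 31·x^2 - 24·x^3 - 5·x^4 - 2·x^5)·Dx^3 + (5 - x - 4·x^2 - 7·x^3 - 6·x^4 - 3·x^5 - x^6)·Dx^4  (order 4).
h: a_k = 0, 1, -3/2, -8/3, -9/4, -89/30, -4, …
ICs: h(0) = 0, h′(0) = 1, h′′(0) = -3, h′′′(0) = -16.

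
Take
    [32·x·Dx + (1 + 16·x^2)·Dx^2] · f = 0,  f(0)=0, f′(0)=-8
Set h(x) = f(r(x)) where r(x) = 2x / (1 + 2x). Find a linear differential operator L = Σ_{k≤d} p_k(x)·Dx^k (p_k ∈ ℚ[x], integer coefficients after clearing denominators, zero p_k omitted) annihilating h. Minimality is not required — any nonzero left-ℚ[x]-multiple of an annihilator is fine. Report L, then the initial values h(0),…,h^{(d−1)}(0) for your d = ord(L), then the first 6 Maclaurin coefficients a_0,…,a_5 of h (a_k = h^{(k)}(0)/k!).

L = (4 + 136·x)·Dx + (1 + 4·x + 68·x^2)·Dx^2  (order 2).
h: a_k = 0, -16, 32, 832/3, -1920, -25856/5, …
ICs: h(0) = 0, h′(0) = -16.

f: a_k = 0, -8, 0, 128/3, 0, -2048/5, …
f∘r: x↦r, Dx↦Dx/r' in L_f ⇒ L₀.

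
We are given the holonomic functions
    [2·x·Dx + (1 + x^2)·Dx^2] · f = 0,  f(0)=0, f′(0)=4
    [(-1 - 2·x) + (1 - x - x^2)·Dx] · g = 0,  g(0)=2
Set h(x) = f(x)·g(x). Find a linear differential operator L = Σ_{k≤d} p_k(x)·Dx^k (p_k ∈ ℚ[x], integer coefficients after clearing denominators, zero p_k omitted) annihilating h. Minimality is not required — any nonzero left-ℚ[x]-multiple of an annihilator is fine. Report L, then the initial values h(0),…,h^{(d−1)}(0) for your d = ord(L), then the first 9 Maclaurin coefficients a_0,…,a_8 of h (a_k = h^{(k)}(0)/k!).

f: a_k = 0, 4, 0, -4/3, 0, 4/5, 0, -4/7, 0, …
g: a_k = 2, 2, 4, 6, 10, 16, 26, 42, 68, …
h₀=f·g: eliminate ⇒ L₀, order ≤ 2·1.
L = (2 + 2·x + 6·x^2) + (2 + 2·x + 4·x^2 + 6·x^3)·Dx + (-1 + x + x^3 + x^4)·Dx^2  (order 2).
h: a_k = 0, 8, 8, 40/3, 64/3, 544/15, 288/5, 9736/105, 15784/105, …
ICs: h(0) = 0, h′(0) = 8.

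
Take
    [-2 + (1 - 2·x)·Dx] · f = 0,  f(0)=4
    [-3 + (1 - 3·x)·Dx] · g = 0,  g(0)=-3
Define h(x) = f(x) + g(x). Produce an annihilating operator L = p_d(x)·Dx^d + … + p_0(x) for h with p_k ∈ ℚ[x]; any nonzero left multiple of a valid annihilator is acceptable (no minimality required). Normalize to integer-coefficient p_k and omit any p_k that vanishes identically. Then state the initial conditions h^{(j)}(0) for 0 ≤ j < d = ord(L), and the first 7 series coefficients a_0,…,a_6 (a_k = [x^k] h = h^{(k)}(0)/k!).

L = -12 + (10 - 24·x)·Dx + (-1 + 5·x - 6·x^2)·Dx^2  (order 2).
h: a_k = 1, -1, -11, -49, -179, -601, -1931, …
ICs: h(0) = 1, h′(0) = -1.

f: a_k = 4, 8, 16, 32, 64, 128, 256, …
g: a_k = -3, -9, -27, -81, -243, -729, -2187, …
L₀ := lclm(L_f,L_g); ord L₀ ≤ 1+1.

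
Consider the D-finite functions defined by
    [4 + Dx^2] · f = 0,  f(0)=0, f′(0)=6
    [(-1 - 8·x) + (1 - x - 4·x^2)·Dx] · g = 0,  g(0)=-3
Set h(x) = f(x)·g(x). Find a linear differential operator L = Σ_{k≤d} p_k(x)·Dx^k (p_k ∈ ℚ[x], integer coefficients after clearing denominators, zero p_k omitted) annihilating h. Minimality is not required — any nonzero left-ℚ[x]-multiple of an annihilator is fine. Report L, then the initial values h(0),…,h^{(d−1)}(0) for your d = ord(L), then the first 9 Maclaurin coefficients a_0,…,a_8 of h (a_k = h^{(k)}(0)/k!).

f: a_k = 0, 6, 0, -4, 0, 4/5, 0, -8/105, 0, …
g: a_k = -3, -3, -15, -27, -87, -195, -543, -1323, -3495, …
h₀=f·g: eliminate ⇒ L₀, order ≤ 2·1.
L = (4 + 4·x + 16·x^2) + (2 + 16·x)·Dx + (-1 + x + 4·x^2)·Dx^2  (order 2).
h: a_k = 0, -18, -18, -78, -150, -2322/5, -5322/5, -102262/35, -251278/35, …
ICs: h(0) = 0, h′(0) = -18.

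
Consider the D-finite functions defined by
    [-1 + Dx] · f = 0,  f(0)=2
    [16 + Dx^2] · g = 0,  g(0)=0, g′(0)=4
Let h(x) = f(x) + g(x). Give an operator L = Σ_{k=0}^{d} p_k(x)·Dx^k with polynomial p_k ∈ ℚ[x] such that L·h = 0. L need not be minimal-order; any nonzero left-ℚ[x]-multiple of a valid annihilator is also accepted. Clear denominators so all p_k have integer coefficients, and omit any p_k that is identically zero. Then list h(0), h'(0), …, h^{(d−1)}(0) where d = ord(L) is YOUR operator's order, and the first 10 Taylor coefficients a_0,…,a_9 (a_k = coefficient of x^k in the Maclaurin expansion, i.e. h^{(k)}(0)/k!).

f: a_k = 2, 2, 1, 1/3, 1/12, 1/60, 1/360, 1/2520, 1/20160, 1/181440, …
g: a_k = 0, 4, 0, -32/3, 0, 128/15, 0, -1024/315, 0, 2048/2835, …
Weyl lclm of L_f,L_g ⇒ L₀ (ord ≤ 3).
L = -16 + 16·Dx - Dx^2 + Dx^3  (order 3).
h: a_k = 2, 6, 1, -31/3, 1/12, 171/20, 1/360, -8191/2520, 1/20160, 43691/60480, …
ICs: h(0) = 2, h′(0) = 6, h′′(0) = 2.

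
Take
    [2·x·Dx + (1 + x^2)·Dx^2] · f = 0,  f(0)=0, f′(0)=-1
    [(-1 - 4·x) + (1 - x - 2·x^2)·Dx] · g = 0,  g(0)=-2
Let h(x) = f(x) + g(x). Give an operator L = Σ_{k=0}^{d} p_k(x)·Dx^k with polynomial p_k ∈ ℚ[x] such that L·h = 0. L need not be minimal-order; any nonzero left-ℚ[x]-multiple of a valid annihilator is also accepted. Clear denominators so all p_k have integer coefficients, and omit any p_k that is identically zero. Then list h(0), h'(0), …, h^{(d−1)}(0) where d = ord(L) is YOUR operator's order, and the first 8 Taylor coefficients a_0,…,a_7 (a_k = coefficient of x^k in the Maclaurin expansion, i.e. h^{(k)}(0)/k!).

L = (6 - 24·x - 162·x^2 - 240·x^3 - 384·x^4 - 48·x^6)·Dx + (-16 - 74·x - 88·x^2 - 226·x^3 - 212·x^4 - 304·x^5 - 12·x^6 - 48·x^7)·Dx^2 + (3 + 4·x + 8·x^2 - 28·x^3 - 27·x^4 - 36·x^5 - 40·x^6 - 4·x^7 - 8·x^8)·Dx^3  (order 3).
h: a_k = -2, -3, -6, -29/3, -22, -211/5, -86, -1189/7, …
ICs: h(0) = -2, h′(0) = -3, h′′(0) = -12.

f: a_k = 0, -1, 0, 1/3, 0, -1/5, 0, 1/7, …
g: a_k = -2, -2, -6, -10, -22, -42, -86, -170, …
L₀ := lclm(L_f,L_g); ord L₀ ≤ 2+1.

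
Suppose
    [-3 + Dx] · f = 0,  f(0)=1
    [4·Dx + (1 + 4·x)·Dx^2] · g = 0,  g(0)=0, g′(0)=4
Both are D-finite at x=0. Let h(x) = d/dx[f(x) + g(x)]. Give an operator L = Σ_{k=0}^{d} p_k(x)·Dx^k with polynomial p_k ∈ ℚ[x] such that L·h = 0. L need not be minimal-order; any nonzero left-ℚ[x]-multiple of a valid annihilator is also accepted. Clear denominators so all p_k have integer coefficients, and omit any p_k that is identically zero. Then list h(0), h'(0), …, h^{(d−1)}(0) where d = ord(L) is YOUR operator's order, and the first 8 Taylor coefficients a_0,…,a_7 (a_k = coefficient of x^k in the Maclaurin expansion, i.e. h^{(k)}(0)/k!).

L = (-132 - 144·x) + (23 - 72·x - 144·x^2)·Dx + (7 + 40·x + 48·x^2)·Dx^2  (order 2).
h: a_k = 7, -7, 155/2, -485/2, 8273/8, -163597/40, 1310963/80, -36699431/560, …
ICs: h(0) = 7, h′(0) = -7.

f: a_k = 1, 3, 9/2, 9/2, 27/8, 81/40, 81/80, 243/560, …
g: a_k = 0, 4, -8, 64/3, -64, 1024/5, -2048/3, 16384/7, …
Sum ⇒ L₀ = lclm(L_f,L_g) in ℚ(x)⟨Dx⟩.
Differentiate: ansatz ord ≤ ord L₀ ⇒ L.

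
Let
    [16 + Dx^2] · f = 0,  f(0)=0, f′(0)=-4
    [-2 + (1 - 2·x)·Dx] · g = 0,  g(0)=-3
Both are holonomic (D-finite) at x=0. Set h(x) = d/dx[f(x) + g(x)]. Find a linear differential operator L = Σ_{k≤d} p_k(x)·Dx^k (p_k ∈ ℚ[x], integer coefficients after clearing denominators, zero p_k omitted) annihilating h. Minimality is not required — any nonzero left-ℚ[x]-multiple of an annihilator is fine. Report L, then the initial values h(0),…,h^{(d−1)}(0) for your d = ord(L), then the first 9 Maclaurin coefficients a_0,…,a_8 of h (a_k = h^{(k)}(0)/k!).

L = (512 - 512·x + 512·x^2) + (-80 + 288·x - 384·x^2 + 256·x^3)·Dx + (32 - 32·x + 32·x^2)·Dx^2 + (-5 + 18·x - 24·x^2 + 16·x^3)·Dx^3  (order 3).
h: a_k = -10, -24, -40, -192, -1568/3, -1152, -119936/45, -6144, -4356608/315, …
ICs: h(0) = -10, h′(0) = -24, h′′(0) = -80.

f: a_k = 0, -4, 0, 32/3, 0, -128/15, 0, 1024/315, 0, …
g: a_k = -3, -6, -12, -24, -48, -96, -192, -384, -768, …
Sum ⇒ L₀ = lclm(L_f,L_g) in ℚ(x)⟨Dx⟩.
h=h₀': d/dx-closure on L₀ ⇒ L.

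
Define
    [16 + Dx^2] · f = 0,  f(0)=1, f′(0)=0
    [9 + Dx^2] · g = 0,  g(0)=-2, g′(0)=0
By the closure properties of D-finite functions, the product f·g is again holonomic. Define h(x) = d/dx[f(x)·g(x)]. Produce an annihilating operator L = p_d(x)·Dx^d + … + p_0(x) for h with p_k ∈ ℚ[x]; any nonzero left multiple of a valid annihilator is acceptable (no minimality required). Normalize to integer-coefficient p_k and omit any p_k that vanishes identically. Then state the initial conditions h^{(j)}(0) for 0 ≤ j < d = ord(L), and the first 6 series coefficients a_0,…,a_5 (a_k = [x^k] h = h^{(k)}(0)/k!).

L = 49 + 50·Dx^2 + Dx^4  (order 4).
h: a_k = 0, 50, 0, -1201/3, 0, 11765/12, …
ICs: h(0) = 0, h′(0) = 50, h′′(0) = 0, h′′′(0) = -2402.

f: a_k = 1, 0, -8, 0, 32/3, 0, …
g: a_k = -2, 0, 9, 0, -27/4, 0, …
h₀=f·g: eliminate ⇒ L₀, order ≤ 2·2.
h₀' ⇒ L via d/dx closure of L₀.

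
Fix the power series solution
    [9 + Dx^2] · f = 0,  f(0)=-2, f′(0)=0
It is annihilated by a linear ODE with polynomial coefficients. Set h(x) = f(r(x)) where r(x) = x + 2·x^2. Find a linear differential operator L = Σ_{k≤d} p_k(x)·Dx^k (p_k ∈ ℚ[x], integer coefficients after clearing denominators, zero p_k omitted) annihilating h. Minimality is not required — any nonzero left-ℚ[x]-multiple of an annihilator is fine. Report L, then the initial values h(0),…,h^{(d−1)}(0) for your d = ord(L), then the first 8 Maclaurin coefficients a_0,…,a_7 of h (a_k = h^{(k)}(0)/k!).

L = (9 + 108·x + 432·x^2 + 576·x^3) - 4·Dx + (1 + 4·x)·Dx^2  (order 2).
h: a_k = -2, 0, 9, 36, 117/4, -54, -6399/40, -1917/10, …
ICs: h(0) = -2, h′(0) = 0.

f: a_k = -2, 0, 9, 0, -27/4, 0, 81/40, 0, …
L₀ from L_f via x↦r, Dx↦r'^{-1}Dx.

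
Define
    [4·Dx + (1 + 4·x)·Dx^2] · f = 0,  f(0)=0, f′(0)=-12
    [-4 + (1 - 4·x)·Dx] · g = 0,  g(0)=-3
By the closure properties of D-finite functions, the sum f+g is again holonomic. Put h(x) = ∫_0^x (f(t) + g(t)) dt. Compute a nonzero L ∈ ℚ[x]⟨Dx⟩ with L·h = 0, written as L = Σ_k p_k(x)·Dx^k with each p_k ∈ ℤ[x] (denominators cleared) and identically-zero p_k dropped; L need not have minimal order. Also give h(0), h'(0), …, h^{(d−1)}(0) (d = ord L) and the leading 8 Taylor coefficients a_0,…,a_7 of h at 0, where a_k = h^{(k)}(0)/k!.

f: a_k = 0, -12, 24, -64, 192, -3072/5, 2048, -49152/7, …
g: a_k = -3, -12, -48, -192, -768, -3072, -12288, -49152, …
Weyl lclm of L_f,L_g ⇒ L₀ (ord ≤ 3).
∫: right-multiply L₀ by Dx.
L = (-160 - 128·x)·Dx^2 + (-16 - 256·x - 256·x^2)·Dx^3 + (3 + 4·x - 48·x^2 - 64·x^3)·Dx^4  (order 4).
h: a_k = 0, -3, -12, -8, -64, -576/5, -3072/5, -10240/7, …
ICs: h(0) = 0, h′(0) = -3, h′′(0) = -24, h′′′(0) = -48.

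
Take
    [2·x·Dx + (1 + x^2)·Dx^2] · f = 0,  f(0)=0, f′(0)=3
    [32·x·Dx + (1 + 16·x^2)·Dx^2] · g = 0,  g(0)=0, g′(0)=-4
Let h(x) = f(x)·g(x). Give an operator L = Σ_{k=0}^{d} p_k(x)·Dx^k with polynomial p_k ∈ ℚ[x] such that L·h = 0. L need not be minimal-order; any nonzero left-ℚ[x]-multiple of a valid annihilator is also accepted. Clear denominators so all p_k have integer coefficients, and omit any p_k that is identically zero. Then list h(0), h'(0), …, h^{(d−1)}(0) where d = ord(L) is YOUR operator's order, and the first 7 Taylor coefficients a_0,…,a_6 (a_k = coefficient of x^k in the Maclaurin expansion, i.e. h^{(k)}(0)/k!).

f: a_k = 0, 3, 0, -1, 0, 3/5, 0, …
g: a_k = 0, -4, 0, 64/3, 0, -1024/5, 0, …
Sym-product of L_f,L_g gives L₀ (≤ ord 4).
L = (-384·x - 10880·x^3 - 16384·x^5 + 34816·x^7 + 98304·x^9)·Dx + (-68 - 3916·x^2 - 19584·x^4 - 14336·x^6 + 121856·x^8 + 147456·x^10)·Dx^2 + (-136·x - 2632·x^3 - 6528·x^5 + 16448·x^7 + 69632·x^9 + 49152·x^11)·Dx^3 + (-1 - 34·x^2 - 305·x^4 + 4880·x^8 + 8704·x^10 + 4096·x^12)·Dx^4  (order 4).
h: a_k = 0, 0, -12, 0, 68, 0, -9572/15, …
ICs: h(0) = 0, h′(0) = 0, h′′(0) = -24, h′′′(0) = 0.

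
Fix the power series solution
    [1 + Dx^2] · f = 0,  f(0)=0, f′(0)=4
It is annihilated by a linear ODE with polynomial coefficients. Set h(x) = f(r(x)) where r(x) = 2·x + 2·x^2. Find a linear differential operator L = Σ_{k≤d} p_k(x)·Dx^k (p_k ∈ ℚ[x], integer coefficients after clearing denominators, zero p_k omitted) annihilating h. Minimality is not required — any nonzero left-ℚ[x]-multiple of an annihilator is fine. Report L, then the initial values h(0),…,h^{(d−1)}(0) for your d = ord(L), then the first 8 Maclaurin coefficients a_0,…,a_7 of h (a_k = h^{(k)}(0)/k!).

L = (4 + 24·x + 48·x^2 + 32·x^3) - 2·Dx + (1 + 2·x)·Dx^2  (order 2).
h: a_k = 0, 8, 8, -16/3, -16, -224/15, 0, 3328/315, …
ICs: h(0) = 0, h′(0) = 8.

f: a_k = 0, 4, 0, -2/3, 0, 1/30, 0, -1/1260, …
f∘r: x↦r, Dx↦Dx/r' in L_f ⇒ L₀.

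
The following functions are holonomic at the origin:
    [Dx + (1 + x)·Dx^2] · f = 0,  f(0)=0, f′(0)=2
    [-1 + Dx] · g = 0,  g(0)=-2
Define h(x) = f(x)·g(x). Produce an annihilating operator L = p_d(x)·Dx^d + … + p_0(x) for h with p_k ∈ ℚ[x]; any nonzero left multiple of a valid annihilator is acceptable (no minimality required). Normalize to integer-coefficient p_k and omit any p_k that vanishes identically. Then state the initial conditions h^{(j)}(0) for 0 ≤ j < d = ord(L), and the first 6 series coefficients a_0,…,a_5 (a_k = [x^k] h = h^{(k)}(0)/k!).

f: a_k = 0, 2, -1, 2/3, -1/2, 2/5, …
g: a_k = -2, -2, -1, -1/3, -1/12, -1/60, …
Sym-product of L_f,L_g gives L₀ (≤ ord 2).
L = x + (-1 - 2·x)·Dx + (1 + x)·Dx^2  (order 2).
h: a_k = 0, -4, -2, -4/3, 0, -3/10, …
ICs: h(0) = 0, h′(0) = -4.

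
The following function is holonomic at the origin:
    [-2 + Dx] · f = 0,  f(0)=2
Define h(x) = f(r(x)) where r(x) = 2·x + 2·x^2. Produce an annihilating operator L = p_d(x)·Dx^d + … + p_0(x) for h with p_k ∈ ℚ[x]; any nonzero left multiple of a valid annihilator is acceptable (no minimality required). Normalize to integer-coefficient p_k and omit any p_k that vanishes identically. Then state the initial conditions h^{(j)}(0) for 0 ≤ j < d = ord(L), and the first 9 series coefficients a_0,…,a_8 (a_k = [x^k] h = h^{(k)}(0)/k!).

f: a_k = 2, 4, 4, 8/3, 4/3, 8/15, 8/45, 16/315, 4/315, …
f∘r: x↦r, Dx↦Dx/r' in L_f ⇒ L₀.
L = (-4 - 8·x) + Dx  (order 1).
h: a_k = 2, 8, 24, 160/3, 304/3, 832/5, 11072/45, 104192/315, 2880/7, …
ICs: h(0) = 2.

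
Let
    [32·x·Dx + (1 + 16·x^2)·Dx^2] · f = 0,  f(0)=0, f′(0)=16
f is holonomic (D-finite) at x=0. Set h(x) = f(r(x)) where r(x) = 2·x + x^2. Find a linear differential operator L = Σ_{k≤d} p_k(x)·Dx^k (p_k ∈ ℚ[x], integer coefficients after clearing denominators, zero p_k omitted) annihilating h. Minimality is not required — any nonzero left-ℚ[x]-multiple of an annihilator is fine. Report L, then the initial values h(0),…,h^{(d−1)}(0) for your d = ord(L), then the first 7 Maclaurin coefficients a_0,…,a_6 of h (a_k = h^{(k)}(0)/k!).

L = (-1 + 128·x + 256·x^2 + 192·x^3 + 48·x^4)·Dx + (1 + x + 64·x^2 + 128·x^3 + 80·x^4 + 16·x^5)·Dx^2  (order 2).
h: a_k = 0, 32, 16, -2048/3, -1024, 128512/5, 196352/3, …
ICs: h(0) = 0, h′(0) = 32.

f: a_k = 0, 16, 0, -256/3, 0, 4096/5, 0, …
h₀=f(r): pull back L_f along r ⇒ L₀.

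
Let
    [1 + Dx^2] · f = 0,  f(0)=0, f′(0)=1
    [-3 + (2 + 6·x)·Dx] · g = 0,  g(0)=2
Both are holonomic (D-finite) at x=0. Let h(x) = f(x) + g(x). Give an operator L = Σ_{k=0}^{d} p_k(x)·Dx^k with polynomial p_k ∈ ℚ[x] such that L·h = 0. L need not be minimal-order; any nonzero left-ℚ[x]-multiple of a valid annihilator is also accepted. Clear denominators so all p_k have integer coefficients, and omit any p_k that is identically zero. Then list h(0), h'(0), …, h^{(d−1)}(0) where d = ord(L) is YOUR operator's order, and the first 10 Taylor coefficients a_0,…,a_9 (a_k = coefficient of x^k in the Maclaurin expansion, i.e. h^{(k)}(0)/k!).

f: a_k = 0, 1, 0, -1/6, 0, 1/120, 0, -1/5040, 0, 1/362880, …
g: a_k = 2, 3, -9/4, 27/8, -405/64, 1701/128, -15309/512, 72171/1024, -2814669/16384, 14073345/32768, …
Sum ⇒ L₀ = lclm(L_f,L_g) in ℚ(x)⟨Dx⟩.
L = (-93 - 72·x - 108·x^2) + (-10 + 18·x + 216·x^2 + 216·x^3)·Dx + (-93 - 72·x - 108·x^2)·Dx^2 + (-10 + 18·x + 216·x^2 + 216·x^3)·Dx^3  (order 3).
h: a_k = 2, 4, -9/4, 77/24, -405/64, 25531/1920, -15309/512, 22733801/322560, -2814669/16384, 39897933331/92897280, …
ICs: h(0) = 2, h′(0) = 4, h′′(0) = -9/2.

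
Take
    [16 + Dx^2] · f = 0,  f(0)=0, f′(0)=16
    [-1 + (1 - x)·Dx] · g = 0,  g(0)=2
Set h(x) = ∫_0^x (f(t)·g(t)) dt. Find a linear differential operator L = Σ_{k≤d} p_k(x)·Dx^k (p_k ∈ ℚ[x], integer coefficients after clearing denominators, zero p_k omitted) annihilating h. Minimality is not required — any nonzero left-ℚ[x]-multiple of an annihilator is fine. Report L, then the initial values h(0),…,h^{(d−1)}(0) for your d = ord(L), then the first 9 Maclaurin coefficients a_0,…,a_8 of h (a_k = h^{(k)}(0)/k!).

f: a_k = 0, 16, 0, -128/3, 0, 512/15, 0, -4096/315, 0, …
g: a_k = 2, 2, 2, 2, 2, 2, 2, 2, 2, …
f·g: L₀ = L_f ⊗_s L_g, ord ≤ 2·1.
h=∫₀ˣh₀: take L = L₀·Dx.
L = (-16 + 16·x)·Dx + 2·Dx^2 + (-1 + x)·Dx^3  (order 3).
h: a_k = 0, 0, 16, 32/3, -40/3, -32/3, 112/45, 32/15, -436/315, …
ICs: h(0) = 0, h′(0) = 0, h′′(0) = 32.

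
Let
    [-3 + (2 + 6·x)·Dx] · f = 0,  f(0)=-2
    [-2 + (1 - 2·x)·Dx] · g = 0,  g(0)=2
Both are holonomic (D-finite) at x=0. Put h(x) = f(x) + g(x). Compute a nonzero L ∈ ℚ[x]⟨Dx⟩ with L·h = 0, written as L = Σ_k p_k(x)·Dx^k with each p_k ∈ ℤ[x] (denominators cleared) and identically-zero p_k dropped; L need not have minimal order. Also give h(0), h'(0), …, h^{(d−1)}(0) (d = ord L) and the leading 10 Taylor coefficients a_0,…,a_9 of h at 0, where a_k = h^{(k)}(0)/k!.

f: a_k = -2, -3, 9/4, -27/8, 405/64, -1701/128, 15309/512, -72171/1024, 2814669/16384, -14073345/32768, …
g: a_k = 2, 4, 8, 16, 32, 64, 128, 256, 512, 1024, …
Weyl lclm of L_f,L_g ⇒ L₀ (ord ≤ 2).
L = (66 + 108·x) + (-41 - 156·x - 324·x^2)·Dx + (2 + 38·x + 24·x^2 - 216·x^3)·Dx^2  (order 2).
h: a_k = 0, 1, 41/4, 101/8, 2453/64, 6491/128, 80845/512, 189973/1024, 11203277/16384, 19481087/32768, …
ICs: h(0) = 0, h′(0) = 1.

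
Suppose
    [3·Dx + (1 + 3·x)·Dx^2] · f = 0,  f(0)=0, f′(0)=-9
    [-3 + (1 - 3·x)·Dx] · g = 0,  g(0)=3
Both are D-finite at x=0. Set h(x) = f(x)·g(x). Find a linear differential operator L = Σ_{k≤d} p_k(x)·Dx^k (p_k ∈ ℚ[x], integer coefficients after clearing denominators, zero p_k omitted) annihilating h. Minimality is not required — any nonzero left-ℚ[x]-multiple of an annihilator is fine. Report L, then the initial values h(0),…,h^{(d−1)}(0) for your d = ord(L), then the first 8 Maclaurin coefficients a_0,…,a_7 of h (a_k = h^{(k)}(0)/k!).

L = 9 + (3 + 27·x)·Dx + (-1 + 9·x^2)·Dx^2  (order 2).
h: a_k = 0, -27, -81/2, -405/2, -1701/4, -34263/20, -80919/20, -2092959/140, …
ICs: h(0) = 0, h′(0) = -27.

f: a_k = 0, -9, 27/2, -27, 243/4, -729/5, 729/2, -6561/7, …
g: a_k = 3, 9, 27, 81, 243, 729, 2187, 6561, …
Product ⇒ symmetric product L₀, ord ≤ 2.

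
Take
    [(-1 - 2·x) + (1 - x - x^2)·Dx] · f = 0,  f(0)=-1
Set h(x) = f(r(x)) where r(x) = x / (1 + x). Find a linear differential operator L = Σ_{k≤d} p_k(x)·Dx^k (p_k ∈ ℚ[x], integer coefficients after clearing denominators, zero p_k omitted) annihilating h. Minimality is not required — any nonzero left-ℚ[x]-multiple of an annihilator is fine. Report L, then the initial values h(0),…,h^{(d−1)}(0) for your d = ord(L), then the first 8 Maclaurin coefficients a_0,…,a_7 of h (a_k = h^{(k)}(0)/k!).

L = (1 + 3·x) + (-1 - 2·x + x^3)·Dx  (order 1).
h: a_k = -1, -1, -1, 0, -1, 1, -2, 3, …
ICs: h(0) = -1.

f: a_k = -1, -1, -2, -3, -5, -8, -13, -21, …
Change of var in L_f (x↦r) gives L₀.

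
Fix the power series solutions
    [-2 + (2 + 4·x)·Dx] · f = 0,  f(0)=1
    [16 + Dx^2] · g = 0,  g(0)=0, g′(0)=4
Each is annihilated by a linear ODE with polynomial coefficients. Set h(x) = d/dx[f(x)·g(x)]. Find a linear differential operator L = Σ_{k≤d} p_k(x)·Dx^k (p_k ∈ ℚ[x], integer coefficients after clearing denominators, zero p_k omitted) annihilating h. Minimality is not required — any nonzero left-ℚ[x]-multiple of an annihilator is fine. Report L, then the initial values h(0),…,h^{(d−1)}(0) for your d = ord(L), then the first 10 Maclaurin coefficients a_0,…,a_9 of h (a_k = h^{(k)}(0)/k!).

L = (413 + 2688·x + 6784·x^2 + 8192·x^3 + 4096·x^4) + (-26 - 180·x - 384·x^2 - 256·x^3)·Dx + (19 + 140·x + 396·x^2 + 512·x^3 + 256·x^4)·Dx^2  (order 2).
h: a_k = 4, 8, -38, -104/3, 341/6, 201/5, -7687/180, -34/63, -216983/10080, 626641/9072, …
ICs: h(0) = 4, h′(0) = 8.

f: a_k = 1, 1, -1/2, 1/2, -5/8, 7/8, -21/16, 33/16, -429/128, 715/128, …
g: a_k = 0, 4, 0, -32/3, 0, 128/15, 0, -1024/315, 0, 2048/2835, …
f·g: L₀ = L_f ⊗_s L_g, ord ≤ 1·2.
h=h₀': d/dx-closure on L₀ ⇒ L.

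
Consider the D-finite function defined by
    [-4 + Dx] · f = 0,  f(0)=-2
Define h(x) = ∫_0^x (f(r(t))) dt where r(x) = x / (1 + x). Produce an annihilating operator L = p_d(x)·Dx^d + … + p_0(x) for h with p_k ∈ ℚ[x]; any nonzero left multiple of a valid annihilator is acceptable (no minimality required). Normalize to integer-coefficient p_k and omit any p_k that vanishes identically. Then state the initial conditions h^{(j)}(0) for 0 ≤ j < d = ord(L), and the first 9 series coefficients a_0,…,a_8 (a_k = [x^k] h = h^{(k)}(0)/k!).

L = -4·Dx + (1 + 2·x + x^2)·Dx^2  (order 2).
h: a_k = 0, -2, -4, -8/3, 2/3, 8/15, -28/45, 88/315, 17/315, …
ICs: h(0) = 0, h′(0) = -2.

f: a_k = -2, -8, -16, -64/3, -64/3, -256/15, -512/45, -2048/315, -1024/315, …
Change of var in L_f (x↦r) gives L₀.
h=∫₀ˣh₀: take L = L₀·Dx.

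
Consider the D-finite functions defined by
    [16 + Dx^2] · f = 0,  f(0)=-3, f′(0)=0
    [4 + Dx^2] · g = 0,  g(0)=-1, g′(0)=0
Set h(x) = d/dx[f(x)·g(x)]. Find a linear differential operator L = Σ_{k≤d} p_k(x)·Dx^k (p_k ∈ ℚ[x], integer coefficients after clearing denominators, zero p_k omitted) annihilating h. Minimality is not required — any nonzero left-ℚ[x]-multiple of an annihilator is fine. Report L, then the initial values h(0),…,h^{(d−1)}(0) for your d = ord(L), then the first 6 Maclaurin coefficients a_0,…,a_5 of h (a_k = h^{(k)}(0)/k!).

L = 144 + 40·Dx^2 + Dx^4  (order 4).
h: a_k = 0, -60, 0, 328, 0, -584, …
ICs: h(0) = 0, h′(0) = -60, h′′(0) = 0, h′′′(0) = 1968.

f: a_k = -3, 0, 24, 0, -32, 0, …
g: a_k = -1, 0, 2, 0, -2/3, 0, …
Product ⇒ symmetric product L₀, ord ≤ 4.
Differentiate: ansatz ord ≤ ord L₀ ⇒ L.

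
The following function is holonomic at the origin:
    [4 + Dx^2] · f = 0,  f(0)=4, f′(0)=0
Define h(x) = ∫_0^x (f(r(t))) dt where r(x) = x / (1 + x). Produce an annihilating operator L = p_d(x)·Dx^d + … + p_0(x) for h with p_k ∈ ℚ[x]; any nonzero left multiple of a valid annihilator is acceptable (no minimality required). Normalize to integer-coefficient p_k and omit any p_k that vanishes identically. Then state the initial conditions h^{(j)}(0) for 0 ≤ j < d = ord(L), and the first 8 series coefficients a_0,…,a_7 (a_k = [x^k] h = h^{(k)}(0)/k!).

f: a_k = 4, 0, -8, 0, 8/3, 0, -16/45, 0, …
h₀=f(r): pull back L_f along r ⇒ L₀.
∫: right-multiply L₀ by Dx.
L = 4·Dx + (2 + 6·x + 6·x^2 + 2·x^3)·Dx^2 + (1 + 4·x + 6·x^2 + 4·x^3 + x^4)·Dx^3  (order 3).
h: a_k = 0, 4, 0, -8/3, 4, -64/15, 32/9, -88/45, …
ICs: h(0) = 0, h′(0) = 4, h′′(0) = 0.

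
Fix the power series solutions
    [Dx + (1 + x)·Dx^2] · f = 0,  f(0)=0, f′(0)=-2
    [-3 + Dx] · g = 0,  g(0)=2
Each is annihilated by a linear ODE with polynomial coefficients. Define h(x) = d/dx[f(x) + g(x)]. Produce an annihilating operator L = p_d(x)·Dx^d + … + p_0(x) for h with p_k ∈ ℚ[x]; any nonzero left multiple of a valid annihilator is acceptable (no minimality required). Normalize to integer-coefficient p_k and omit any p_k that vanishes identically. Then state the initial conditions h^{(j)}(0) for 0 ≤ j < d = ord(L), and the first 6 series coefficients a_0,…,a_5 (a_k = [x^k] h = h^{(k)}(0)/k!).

f: a_k = 0, -2, 1, -2/3, 1/2, -2/5, …
g: a_k = 2, 6, 9, 9, 27/4, 81/20, …
f+g: L₀ = lclm(L_f,L_g), ord ≤ 2+1.
Derive L from L₀ (diff closure).
L = (-15 - 9·x) + (-7 - 18·x - 9·x^2)·Dx + (4 + 7·x + 3·x^2)·Dx^2  (order 2).
h: a_k = 4, 20, 25, 29, 73/4, 283/20, …
ICs: h(0) = 4, h′(0) = 20.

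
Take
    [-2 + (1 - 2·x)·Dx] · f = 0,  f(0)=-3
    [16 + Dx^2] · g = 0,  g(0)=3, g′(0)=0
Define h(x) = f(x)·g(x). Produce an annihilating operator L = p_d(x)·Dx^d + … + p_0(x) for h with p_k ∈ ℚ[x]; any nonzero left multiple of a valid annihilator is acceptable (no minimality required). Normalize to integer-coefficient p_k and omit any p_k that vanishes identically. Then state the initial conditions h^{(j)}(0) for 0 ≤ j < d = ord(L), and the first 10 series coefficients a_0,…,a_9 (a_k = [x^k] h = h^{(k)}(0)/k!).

L = (-16 + 32·x) + 4·Dx + (-1 + 2·x)·Dx^2  (order 2).
h: a_k = -9, -18, 36, 72, 48, 96, 1216/5, 2432/5, 33536/35, 67072/35, …
ICs: h(0) = -9, h′(0) = -18.

f: a_k = -3, -6, -12, -24, -48, -96, -192, -384, -768, -1536, …
g: a_k = 3, 0, -24, 0, 32, 0, -256/15, 0, 512/105, 0, …
f·g: L₀ = L_f ⊗_s L_g, ord ≤ 1·2.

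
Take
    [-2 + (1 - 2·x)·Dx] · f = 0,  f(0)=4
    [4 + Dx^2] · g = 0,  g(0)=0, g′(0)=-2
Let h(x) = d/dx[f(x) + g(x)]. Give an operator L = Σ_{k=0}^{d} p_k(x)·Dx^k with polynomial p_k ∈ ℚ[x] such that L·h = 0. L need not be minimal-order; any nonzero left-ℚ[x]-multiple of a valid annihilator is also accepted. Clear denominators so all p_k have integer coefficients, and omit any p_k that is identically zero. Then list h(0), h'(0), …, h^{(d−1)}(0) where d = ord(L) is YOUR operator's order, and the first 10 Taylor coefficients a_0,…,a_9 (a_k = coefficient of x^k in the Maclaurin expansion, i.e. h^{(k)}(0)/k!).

f: a_k = 4, 8, 16, 32, 64, 128, 256, 512, 1024, 2048, …
g: a_k = 0, -2, 0, 4/3, 0, -4/15, 0, 8/315, 0, -4/2835, …
Weyl lclm of L_f,L_g ⇒ L₀ (ord ≤ 3).
Differentiate: ansatz ord ≤ ord L₀ ⇒ L.
L = (208 - 64·x + 64·x^2) + (-28 + 72·x - 48·x^2 + 32·x^3)·Dx + (52 - 16·x + 16·x^2)·Dx^2 + (-7 + 18·x - 12·x^2 + 8·x^3)·Dx^3  (order 3).
h: a_k = 6, 32, 100, 256, 1916/3, 1536, 161288/45, 8192, 5806076/315, 40960, …
ICs: h(0) = 6, h′(0) = 32, h′′(0) = 200.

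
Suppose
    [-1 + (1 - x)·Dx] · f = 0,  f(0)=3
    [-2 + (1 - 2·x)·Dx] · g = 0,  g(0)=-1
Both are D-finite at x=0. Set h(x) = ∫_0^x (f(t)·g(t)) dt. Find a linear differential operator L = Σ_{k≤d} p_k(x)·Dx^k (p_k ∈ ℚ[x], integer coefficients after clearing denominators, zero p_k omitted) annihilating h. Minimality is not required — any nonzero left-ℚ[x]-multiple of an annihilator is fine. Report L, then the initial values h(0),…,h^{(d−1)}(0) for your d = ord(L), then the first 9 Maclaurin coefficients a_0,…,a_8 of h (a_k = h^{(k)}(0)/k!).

f: a_k = 3, 3, 3, 3, 3, 3, 3, 3, 3, …
g: a_k = -1, -2, -4, -8, -16, -32, -64, -128, -256, …
Sym-product of L_f,L_g gives L₀ (≤ ord 1).
∫: right-multiply L₀ by Dx.
L = (-3 + 4·x)·Dx + (1 - 3·x + 2·x^2)·Dx^2  (order 2).
h: a_k = 0, -3, -9/2, -7, -45/4, -93/5, -63/2, -381/7, -765/8, …
ICs: h(0) = 0, h′(0) = -3.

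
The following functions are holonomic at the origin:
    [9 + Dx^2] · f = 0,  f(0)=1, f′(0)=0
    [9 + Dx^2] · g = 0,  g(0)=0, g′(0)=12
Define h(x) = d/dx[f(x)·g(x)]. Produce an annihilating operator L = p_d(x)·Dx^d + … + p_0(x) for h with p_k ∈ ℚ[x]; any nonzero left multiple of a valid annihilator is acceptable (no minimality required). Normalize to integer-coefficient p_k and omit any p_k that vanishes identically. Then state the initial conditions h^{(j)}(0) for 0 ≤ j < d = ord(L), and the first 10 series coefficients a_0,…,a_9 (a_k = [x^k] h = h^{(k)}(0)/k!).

f: a_k = 1, 0, -9/2, 0, 27/8, 0, -81/80, 0, 729/4480, 0, …
g: a_k = 0, 12, 0, -18, 0, 81/10, 0, -243/140, 0, 243/1120, …
f·g: L₀ = L_f ⊗_s L_g, ord ≤ 2·2.
Derive L from L₀ (diff closure).
L = 36 + Dx^2  (order 2).
h: a_k = 12, 0, -216, 0, 648, 0, -3888/5, 0, 17496/35, 0, …
ICs: h(0) = 12, h′(0) = 0.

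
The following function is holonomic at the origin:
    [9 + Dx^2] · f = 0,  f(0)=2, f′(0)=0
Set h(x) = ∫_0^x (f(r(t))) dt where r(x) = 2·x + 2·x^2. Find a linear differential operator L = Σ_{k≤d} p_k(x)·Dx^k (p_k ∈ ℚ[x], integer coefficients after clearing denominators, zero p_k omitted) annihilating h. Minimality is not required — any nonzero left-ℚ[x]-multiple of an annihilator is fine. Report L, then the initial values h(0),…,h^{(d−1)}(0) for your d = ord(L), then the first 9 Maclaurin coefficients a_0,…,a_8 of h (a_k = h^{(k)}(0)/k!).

L = (36 + 216·x + 432·x^2 + 288·x^3)·Dx - 2·Dx^2 + (1 + 2·x)·Dx^3  (order 3).
h: a_k = 0, 2, 0, -12, -18, 72/5, 72, 2592/35, -216/5, …
ICs: h(0) = 0, h′(0) = 2, h′′(0) = 0.

f: a_k = 2, 0, -9, 0, 27/4, 0, -81/40, 0, 729/2240, …
Change of var in L_f (x↦r) gives L₀.
Integrate: L := L₀·Dx.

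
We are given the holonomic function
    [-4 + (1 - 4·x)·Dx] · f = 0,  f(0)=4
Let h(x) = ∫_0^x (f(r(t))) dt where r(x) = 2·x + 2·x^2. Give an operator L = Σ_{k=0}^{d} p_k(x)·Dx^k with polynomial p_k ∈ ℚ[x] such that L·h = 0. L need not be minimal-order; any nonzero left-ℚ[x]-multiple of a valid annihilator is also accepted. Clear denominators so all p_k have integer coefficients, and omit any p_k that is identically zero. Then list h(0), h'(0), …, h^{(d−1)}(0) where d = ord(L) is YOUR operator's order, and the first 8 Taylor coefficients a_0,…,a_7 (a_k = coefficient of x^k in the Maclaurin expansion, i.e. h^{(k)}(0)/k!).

L = (8 + 16·x)·Dx + (-1 + 8·x + 8·x^2)·Dx^2  (order 2).
h: a_k = 0, 4, 16, 96, 640, 22784/5, 33792, 1804288/7, …
ICs: h(0) = 0, h′(0) = 4.

f: a_k = 4, 16, 64, 256, 1024, 4096, 16384, 65536, …
h₀=f(r): pull back L_f along r ⇒ L₀.
h=∫₀ˣh₀: take L = L₀·Dx.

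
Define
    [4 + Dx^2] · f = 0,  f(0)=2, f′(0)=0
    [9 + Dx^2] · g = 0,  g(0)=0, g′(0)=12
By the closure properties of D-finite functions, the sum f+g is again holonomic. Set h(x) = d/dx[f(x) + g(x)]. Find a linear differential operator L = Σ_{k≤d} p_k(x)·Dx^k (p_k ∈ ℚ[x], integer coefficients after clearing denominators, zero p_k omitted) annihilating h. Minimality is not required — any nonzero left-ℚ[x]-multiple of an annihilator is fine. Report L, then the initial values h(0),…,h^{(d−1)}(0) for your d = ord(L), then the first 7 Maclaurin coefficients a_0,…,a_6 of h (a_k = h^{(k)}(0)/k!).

L = 36 + 13·Dx^2 + Dx^4  (order 4).
h: a_k = 12, -8, -54, 16/3, 81/2, -16/15, -243/20, …
ICs: h(0) = 12, h′(0) = -8, h′′(0) = -108, h′′′(0) = 32.

f: a_k = 2, 0, -4, 0, 4/3, 0, -8/45, …
g: a_k = 0, 12, 0, -18, 0, 81/10, 0, …
Weyl lclm of L_f,L_g ⇒ L₀ (ord ≤ 4).
h=h₀': d/dx-closure on L₀ ⇒ L.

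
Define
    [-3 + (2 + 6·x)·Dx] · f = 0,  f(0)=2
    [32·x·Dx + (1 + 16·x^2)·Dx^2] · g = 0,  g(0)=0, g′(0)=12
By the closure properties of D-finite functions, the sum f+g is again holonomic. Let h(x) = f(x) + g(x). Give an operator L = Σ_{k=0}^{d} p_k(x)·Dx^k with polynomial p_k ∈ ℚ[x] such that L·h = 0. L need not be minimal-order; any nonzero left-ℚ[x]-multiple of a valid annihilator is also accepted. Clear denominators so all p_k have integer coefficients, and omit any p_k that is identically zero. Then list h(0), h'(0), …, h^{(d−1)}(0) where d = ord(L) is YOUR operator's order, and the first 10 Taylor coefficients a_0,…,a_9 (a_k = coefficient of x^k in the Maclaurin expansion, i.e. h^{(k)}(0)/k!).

f: a_k = 2, 3, -9/4, 27/8, -405/64, 1701/128, -15309/512, 72171/1024, -2814669/16384, 14073345/32768, …
g: a_k = 0, 12, 0, -64, 0, 3072/5, 0, -49152/7, 0, 262144/3, …
Sum ⇒ L₀ = lclm(L_f,L_g) in ℚ(x)⟨Dx⟩.
L = (-192 - 1440·x + 9216·x^2 + 13824·x^3)·Dx + (-155 - 768·x + 4128·x^2 + 36864·x^3 + 48384·x^4)·Dx^2 + (-6 + 110·x + 576·x^2 + 2624·x^3 + 10752·x^4 + 13824·x^5)·Dx^3  (order 3).
h: a_k = 2, 15, -9/4, -485/8, -405/64, 401721/640, -15309/512, -49826451/7168, -2814669/16384, 8632154627/98304, …
ICs: h(0) = 2, h′(0) = 15, h′′(0) = -9/2.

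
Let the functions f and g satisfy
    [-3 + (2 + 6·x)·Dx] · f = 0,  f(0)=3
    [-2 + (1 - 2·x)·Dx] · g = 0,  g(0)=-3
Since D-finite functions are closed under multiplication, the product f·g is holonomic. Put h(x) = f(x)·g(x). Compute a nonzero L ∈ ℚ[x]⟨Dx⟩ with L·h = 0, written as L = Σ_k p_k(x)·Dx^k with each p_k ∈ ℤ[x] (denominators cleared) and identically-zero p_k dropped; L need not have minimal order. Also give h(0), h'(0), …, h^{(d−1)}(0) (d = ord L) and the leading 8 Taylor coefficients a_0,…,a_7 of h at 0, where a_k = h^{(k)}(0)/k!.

L = (7 + 6·x) + (-2 - 2·x + 12·x^2)·Dx  (order 1).
h: a_k = -9, -63/2, -423/8, -1935/16, -27315/128, -124569/256, -858771/1024, -4084623/2048, …
ICs: h(0) = -9.

f: a_k = 3, 9/2, -27/8, 81/16, -1215/128, 5103/256, -45927/1024, 216513/2048, …
g: a_k = -3, -6, -12, -24, -48, -96, -192, -384, …
Product ⇒ symmetric product L₀, ord ≤ 1.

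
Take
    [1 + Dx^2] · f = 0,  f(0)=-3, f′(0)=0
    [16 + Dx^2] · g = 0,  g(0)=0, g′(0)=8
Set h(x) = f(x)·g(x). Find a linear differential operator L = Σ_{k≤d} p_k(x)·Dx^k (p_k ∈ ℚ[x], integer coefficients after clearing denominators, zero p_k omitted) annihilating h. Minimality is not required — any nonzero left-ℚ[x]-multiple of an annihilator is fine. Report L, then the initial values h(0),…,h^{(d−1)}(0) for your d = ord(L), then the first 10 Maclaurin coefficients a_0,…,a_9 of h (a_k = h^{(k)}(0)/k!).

f: a_k = -3, 0, 3/2, 0, -1/8, 0, 1/240, 0, -1/13440, 0, …
g: a_k = 0, 8, 0, -64/3, 0, 256/15, 0, -2048/315, 0, 4096/2835, …
L₀ := L_f ⊗_s L_g (sym. prod.), ord ≤ 4.
L = 225 + 34·Dx^2 + Dx^4  (order 4).
h: a_k = 0, -24, 0, 76, 0, -421/5, 0, 10039/210, 0, -246601/15120, …
ICs: h(0) = 0, h′(0) = -24, h′′(0) = 0, h′′′(0) = 456.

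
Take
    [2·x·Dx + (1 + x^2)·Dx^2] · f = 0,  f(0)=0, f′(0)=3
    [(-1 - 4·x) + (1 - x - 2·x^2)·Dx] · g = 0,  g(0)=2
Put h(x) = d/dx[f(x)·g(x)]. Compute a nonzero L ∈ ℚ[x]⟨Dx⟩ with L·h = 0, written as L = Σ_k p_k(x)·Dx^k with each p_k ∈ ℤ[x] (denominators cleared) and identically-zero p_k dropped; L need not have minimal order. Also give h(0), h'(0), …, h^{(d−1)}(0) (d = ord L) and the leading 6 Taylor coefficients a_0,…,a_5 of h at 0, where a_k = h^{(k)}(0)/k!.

L = (18 + 90·x^2 + 48·x^3 + 144·x^4) + (7 + 30·x + 27·x^2 + 82·x^3 + 48·x^4 + 96·x^5)·Dx + (-2 + x - 3·x^2 + 9·x^3 + 11·x^4 + 8·x^5 + 12·x^6)·Dx^2  (order 2).
h: a_k = 6, 12, 48, 112, 306, 3516/5, …
ICs: h(0) = 6, h′(0) = 12.

f: a_k = 0, 3, 0, -1, 0, 3/5, …
g: a_k = 2, 2, 6, 10, 22, 42, …
Sym-product of L_f,L_g gives L₀ (≤ ord 2).
h=h₀': d/dx-closure on L₀ ⇒ L.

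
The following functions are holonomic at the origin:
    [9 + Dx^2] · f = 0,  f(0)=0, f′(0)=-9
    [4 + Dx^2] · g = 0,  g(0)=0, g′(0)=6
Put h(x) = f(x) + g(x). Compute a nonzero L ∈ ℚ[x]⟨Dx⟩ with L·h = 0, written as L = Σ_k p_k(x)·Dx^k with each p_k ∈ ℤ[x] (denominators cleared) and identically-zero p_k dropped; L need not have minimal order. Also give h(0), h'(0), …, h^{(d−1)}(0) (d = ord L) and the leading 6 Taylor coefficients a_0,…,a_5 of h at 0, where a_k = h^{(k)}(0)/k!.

f: a_k = 0, -9, 0, 27/2, 0, -243/40, …
g: a_k = 0, 6, 0, -4, 0, 4/5, …
f+g: L₀ = lclm(L_f,L_g), ord ≤ 2+2.
L = 36 + 13·Dx^2 + Dx^4  (order 4).
h: a_k = 0, -3, 0, 19/2, 0, -211/40, …
ICs: h(0) = 0, h′(0) = -3, h′′(0) = 0, h′′′(0) = 57.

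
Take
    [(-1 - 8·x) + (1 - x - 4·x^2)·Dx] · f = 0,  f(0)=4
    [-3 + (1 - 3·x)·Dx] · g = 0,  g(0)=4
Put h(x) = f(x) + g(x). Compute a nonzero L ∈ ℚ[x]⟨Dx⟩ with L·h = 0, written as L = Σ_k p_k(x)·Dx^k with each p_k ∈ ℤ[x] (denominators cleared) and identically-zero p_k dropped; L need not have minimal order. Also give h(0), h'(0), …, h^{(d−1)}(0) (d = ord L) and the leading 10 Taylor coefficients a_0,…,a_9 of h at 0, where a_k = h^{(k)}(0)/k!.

f: a_k = 4, 4, 20, 36, 116, 260, 724, 1764, 4660, 11716, …
g: a_k = 4, 12, 36, 108, 324, 972, 2916, 8748, 26244, 78732, …
h₀=f+g: left-lcm gives L₀, ord ≤ 2.
L = (6 - 72·x + 144·x^2 - 144·x^3) + (4 - 84·x^2 + 252·x^3 - 288·x^4)·Dx + (-1 + 8·x - 21·x^2 + 8·x^3 + 54·x^4 - 72·x^5)·Dx^2  (order 2).
h: a_k = 8, 16, 56, 144, 440, 1232, 3640, 10512, 30904, 90448, …
ICs: h(0) = 8, h′(0) = 16.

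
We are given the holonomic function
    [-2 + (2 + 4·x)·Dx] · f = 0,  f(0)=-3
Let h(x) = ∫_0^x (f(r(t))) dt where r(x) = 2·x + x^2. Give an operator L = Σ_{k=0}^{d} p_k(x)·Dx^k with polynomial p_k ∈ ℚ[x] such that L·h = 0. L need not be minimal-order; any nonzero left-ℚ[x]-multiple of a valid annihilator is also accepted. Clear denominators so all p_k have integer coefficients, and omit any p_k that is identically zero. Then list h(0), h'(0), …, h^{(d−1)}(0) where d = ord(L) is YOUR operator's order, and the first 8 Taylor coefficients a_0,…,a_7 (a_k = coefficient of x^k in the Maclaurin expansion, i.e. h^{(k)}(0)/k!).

L = (-2 - 2·x)·Dx + (1 + 4·x + 2·x^2)·Dx^2  (order 2).
h: a_k = 0, -3, -3, 1, -3/2, 27/10, -11/2, 171/14, …
ICs: h(0) = 0, h′(0) = -3.

f: a_k = -3, -3, 3/2, -3/2, 15/8, -21/8, 63/16, -99/16, …
L₀ from L_f via x↦r, Dx↦r'^{-1}Dx.
∫: right-multiply L₀ by Dx.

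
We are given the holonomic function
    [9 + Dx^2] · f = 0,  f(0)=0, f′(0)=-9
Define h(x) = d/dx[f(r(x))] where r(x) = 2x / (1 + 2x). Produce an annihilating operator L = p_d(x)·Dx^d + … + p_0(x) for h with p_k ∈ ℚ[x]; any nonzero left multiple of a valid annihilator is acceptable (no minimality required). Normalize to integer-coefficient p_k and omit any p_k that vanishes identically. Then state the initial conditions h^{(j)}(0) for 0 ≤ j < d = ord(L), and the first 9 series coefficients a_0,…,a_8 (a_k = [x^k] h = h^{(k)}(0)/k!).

f: a_k = 0, -9, 0, 27/2, 0, -243/40, 0, 729/560, 0, …
f∘r: x↦r, Dx↦Dx/r' in L_f ⇒ L₀.
Derive L from L₀ (diff closure).
L = (60 + 96·x + 96·x^2) + (12 + 72·x + 144·x^2 + 96·x^3)·Dx + (1 + 8·x + 24·x^2 + 32·x^3 + 16·x^4)·Dx^2  (order 2).
h: a_k = -18, 72, 108, -2016, 10548, -36720, 464472/5, -726912/5, -3219588/35, …
ICs: h(0) = -18, h′(0) = 72.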